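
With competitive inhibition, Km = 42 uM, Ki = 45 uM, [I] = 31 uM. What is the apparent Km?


Km_app = Km * (1 + [I]/Ki)
Km_app = 42 * (1 + 31/45)
Km_app = 70.9333 uM

70.9333 uM


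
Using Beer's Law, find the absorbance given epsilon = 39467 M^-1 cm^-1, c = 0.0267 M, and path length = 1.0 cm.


A = epsilon * c * l
A = 39467 * 0.0267 * 1.0
A = 1053.7689

1053.7689


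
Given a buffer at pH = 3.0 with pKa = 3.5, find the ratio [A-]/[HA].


[A-]/[HA] = 10^(pH - pKa)
= 10^(3.0 - 3.5)
= 0.3162

0.3162


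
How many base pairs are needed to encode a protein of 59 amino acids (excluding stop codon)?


Each amino acid = 1 codon = 3 bp
bp = 59 * 3 = 177 bp

177 bp


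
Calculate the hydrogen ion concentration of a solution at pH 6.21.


[H+] = 10^(-pH)
[H+] = 10^(-6.21)
[H+] = 6.166e-07 M

6.166e-07 M


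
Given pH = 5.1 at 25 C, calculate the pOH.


pOH = 14 - pH
pOH = 14 - 5.1
pOH = 8.9

8.9


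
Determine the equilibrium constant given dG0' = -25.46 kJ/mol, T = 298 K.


Keq = exp(-dG0 * 1000 / (R * T))
Keq = exp(-(-25.46) * 1000 / (8.314 * 298))
Keq = 29033.0395

29033.0395


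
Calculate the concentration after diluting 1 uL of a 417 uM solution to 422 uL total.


C2 = C1 * V1 / V2
C2 = 417 * 1 / 422
C2 = 0.9882 uM

0.9882 uM


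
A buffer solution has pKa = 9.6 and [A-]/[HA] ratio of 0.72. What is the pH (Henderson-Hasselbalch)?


pH = pKa + log10([A-]/[HA])
pH = 9.6 + log10(0.72)
pH = 9.4573

9.4573


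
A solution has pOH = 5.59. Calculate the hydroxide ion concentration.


[OH-] = 10^(-pOH)
[OH-] = 10^(-5.59)
[OH-] = 2.570e-06 M

2.570e-06 M


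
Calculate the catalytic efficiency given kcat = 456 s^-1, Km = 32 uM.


Catalytic efficiency = kcat / Km
= 456 / 32
= 14.25 uM^-1*s^-1

14.25 uM^-1*s^-1


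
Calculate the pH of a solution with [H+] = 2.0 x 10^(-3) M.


pH = -log10([H+])
pH = -log10(2.0 x 10^(-3))
pH = 2.699

2.699


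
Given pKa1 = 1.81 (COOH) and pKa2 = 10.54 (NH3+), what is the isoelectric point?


pI = (pKa1 + pKa2) / 2
pI = (1.81 + 10.54) / 2
pI = 6.175

6.175


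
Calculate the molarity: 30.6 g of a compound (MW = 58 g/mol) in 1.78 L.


C = (mass / MW) / volume
C = (30.6 / 58) / 1.78
C = 0.2964 M

0.2964 M


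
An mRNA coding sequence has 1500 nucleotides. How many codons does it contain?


codons = nucleotides / 3
codons = 1500 / 3 = 500

500


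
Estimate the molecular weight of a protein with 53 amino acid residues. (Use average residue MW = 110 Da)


MW = n_residues * 110 Da
MW = 53 * 110
MW = 5830 Da

5830 Da


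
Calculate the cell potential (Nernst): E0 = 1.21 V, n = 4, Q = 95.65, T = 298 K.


E = E0 - (RT/nF) * ln(Q)
E = 1.21 - (8.314 * 298 / (4 * 96485)) * ln(95.65)
E = 1.1807 V

1.1807 V


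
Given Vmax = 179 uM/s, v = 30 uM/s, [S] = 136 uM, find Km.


Km = [S] * (Vmax - v) / v
Km = 136 * (179 - 30) / 30
Km = 675.4667 uM

675.4667 uM


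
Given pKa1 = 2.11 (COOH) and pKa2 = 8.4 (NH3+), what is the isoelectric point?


pI = (pKa1 + pKa2) / 2
pI = (2.11 + 8.4) / 2
pI = 5.255

5.255


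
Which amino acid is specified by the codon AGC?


Standard genetic code lookup.
Codon AGC -> Ser

Ser


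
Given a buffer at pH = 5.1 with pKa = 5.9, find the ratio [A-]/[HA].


[A-]/[HA] = 10^(pH - pKa)
= 10^(5.1 - 5.9)
= 0.1585

0.1585


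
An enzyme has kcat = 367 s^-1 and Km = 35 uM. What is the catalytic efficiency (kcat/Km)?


Catalytic efficiency = kcat / Km
= 367 / 35
= 10.4857 uM^-1*s^-1

10.4857 uM^-1*s^-1


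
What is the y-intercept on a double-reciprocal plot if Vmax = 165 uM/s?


y-intercept = 1/Vmax
= 1/165
= 0.0061 s/uM

0.0061 s/uM


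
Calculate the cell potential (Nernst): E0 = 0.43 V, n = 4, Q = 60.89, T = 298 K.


E = E0 - (RT/nF) * ln(Q)
E = 0.43 - (8.314 * 298 / (4 * 96485)) * ln(60.89)
E = 0.4036 V

0.4036 V


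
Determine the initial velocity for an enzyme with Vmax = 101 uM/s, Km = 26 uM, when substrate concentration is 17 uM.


v = Vmax * [S] / (Km + [S])
v = 101 * 17 / (26 + 17)
v = 39.9302 uM/s

39.9302 uM/s


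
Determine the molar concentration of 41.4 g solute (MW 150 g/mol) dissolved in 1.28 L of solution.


C = (mass / MW) / volume
C = (41.4 / 150) / 1.28
C = 0.2156 M

0.2156 M


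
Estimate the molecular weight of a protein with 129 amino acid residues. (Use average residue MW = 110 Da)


MW = n_residues * 110 Da
MW = 129 * 110
MW = 14190 Da

14190 Da


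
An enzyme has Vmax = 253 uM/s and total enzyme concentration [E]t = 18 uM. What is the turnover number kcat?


kcat = Vmax / [E]t
kcat = 253 / 18
kcat = 14.0556 s^-1

14.0556 s^-1


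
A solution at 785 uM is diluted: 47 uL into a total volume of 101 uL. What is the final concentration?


C2 = C1 * V1 / V2
C2 = 785 * 47 / 101
C2 = 365.297 uM

365.297 uM


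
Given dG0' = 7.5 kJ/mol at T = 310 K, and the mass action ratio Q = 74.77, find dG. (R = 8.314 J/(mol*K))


dG = dG0' + RT * ln(Q) / 1000
dG = 7.5 + 8.314 * 310 * ln(74.77) / 1000
dG = 18.6197 kJ/mol

18.6197 kJ/mol


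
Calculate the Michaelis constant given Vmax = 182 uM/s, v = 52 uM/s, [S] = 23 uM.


Km = [S] * (Vmax - v) / v
Km = 23 * (182 - 52) / 52
Km = 57.5 uM

57.5 uM


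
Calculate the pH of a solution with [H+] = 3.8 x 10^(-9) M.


pH = -log10([H+])
pH = -log10(3.8 x 10^(-9))
pH = 8.4202

8.4202


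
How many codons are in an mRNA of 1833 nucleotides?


codons = nucleotides / 3
codons = 1833 / 3 = 611

611


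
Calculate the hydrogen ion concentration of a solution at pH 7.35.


[H+] = 10^(-pH)
[H+] = 10^(-7.35)
[H+] = 4.467e-08 M

4.467e-08 M


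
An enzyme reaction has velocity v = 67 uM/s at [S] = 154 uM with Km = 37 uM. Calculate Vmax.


Vmax = v * (Km + [S]) / [S]
Vmax = 67 * (37 + 154) / 154
Vmax = 83.0974 uM/s

83.0974 uM/s


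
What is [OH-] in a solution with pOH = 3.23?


[OH-] = 10^(-pOH)
[OH-] = 10^(-3.23)
[OH-] = 5.888e-04 M

5.888e-04 M


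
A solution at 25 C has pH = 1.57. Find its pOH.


pOH = 14 - pH
pOH = 14 - 1.57
pOH = 12.43

12.43


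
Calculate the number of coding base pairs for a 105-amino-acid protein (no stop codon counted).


Each amino acid = 1 codon = 3 bp
bp = 105 * 3 = 315 bp

315 bp


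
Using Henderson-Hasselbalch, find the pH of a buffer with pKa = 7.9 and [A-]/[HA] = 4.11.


pH = pKa + log10([A-]/[HA])
pH = 7.9 + log10(4.11)
pH = 8.5138

8.5138


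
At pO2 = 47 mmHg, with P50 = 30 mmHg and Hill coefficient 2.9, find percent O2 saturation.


Y = pO2^n / (P50^n + pO2^n)
Y = 47^2.9 / (30^2.9 + 47^2.9)
Y = 78.62%

78.62%


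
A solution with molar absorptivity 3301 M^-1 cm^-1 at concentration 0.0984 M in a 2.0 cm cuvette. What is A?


A = epsilon * c * l
A = 3301 * 0.0984 * 2.0
A = 649.6368

649.6368


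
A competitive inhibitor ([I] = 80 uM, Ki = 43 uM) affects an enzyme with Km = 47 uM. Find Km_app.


Km_app = Km * (1 + [I]/Ki)
Km_app = 47 * (1 + 80/43)
Km_app = 134.4419 uM

134.4419 uM


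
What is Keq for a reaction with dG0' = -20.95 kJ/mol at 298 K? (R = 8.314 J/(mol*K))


Keq = exp(-dG0 * 1000 / (R * T))
Keq = exp(-(-20.95) * 1000 / (8.314 * 298))
Keq = 4702.5453

4702.5453


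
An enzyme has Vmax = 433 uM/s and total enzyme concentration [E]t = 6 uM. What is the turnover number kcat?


kcat = Vmax / [E]t
kcat = 433 / 6
kcat = 72.1667 s^-1

72.1667 s^-1


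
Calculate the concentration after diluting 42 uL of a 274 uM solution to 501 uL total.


C2 = C1 * V1 / V2
C2 = 274 * 42 / 501
C2 = 22.9701 uM

22.9701 uM


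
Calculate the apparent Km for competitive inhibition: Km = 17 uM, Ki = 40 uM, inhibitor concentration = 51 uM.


Km_app = Km * (1 + [I]/Ki)
Km_app = 17 * (1 + 51/40)
Km_app = 38.675 uM

38.675 uM


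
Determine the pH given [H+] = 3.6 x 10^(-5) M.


pH = -log10([H+])
pH = -log10(3.6 x 10^(-5))
pH = 4.4437

4.4437


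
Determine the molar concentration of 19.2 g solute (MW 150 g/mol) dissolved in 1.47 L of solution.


C = (mass / MW) / volume
C = (19.2 / 150) / 1.47
C = 0.0871 M

0.0871 M


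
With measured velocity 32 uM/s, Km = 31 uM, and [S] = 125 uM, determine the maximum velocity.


Vmax = v * (Km + [S]) / [S]
Vmax = 32 * (31 + 125) / 125
Vmax = 39.936 uM/s

39.936 uM/s


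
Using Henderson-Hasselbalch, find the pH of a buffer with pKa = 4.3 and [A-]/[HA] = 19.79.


pH = pKa + log10([A-]/[HA])
pH = 4.3 + log10(19.79)
pH = 5.5964

5.5964


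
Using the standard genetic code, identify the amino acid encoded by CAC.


Standard genetic code lookup.
Codon CAC -> His

His


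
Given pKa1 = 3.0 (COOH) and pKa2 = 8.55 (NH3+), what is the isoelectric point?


pI = (pKa1 + pKa2) / 2
pI = (3.0 + 8.55) / 2
pI = 5.775

5.775


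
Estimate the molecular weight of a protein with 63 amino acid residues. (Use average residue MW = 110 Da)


MW = n_residues * 110 Da
MW = 63 * 110
MW = 6930 Da

6930 Da


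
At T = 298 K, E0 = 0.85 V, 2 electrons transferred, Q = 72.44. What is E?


E = E0 - (RT/nF) * ln(Q)
E = 0.85 - (8.314 * 298 / (2 * 96485)) * ln(72.44)
E = 0.795 V

0.795 V


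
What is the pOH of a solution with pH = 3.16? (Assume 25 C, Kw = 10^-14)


pOH = 14 - pH
pOH = 14 - 3.16
pOH = 10.84

10.84


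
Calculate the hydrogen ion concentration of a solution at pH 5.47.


[H+] = 10^(-pH)
[H+] = 10^(-5.47)
[H+] = 3.388e-06 M

3.388e-06 M


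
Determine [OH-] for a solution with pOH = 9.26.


[OH-] = 10^(-pOH)
[OH-] = 10^(-9.26)
[OH-] = 5.495e-10 M

5.495e-10 M


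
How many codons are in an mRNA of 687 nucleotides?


codons = nucleotides / 3
codons = 687 / 3 = 229

229


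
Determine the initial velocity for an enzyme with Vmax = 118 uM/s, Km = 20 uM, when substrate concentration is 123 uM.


v = Vmax * [S] / (Km + [S])
v = 118 * 123 / (20 + 123)
v = 101.4965 uM/s

101.4965 uM/s


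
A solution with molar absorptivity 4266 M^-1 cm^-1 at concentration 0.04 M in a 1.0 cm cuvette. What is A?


A = epsilon * c * l
A = 4266 * 0.04 * 1.0
A = 170.64

170.64


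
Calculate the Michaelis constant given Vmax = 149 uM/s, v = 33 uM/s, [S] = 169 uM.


Km = [S] * (Vmax - v) / v
Km = 169 * (149 - 33) / 33
Km = 594.0606 uM

594.0606 uM


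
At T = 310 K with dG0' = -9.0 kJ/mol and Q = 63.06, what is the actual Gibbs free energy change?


dG = dG0' + RT * ln(Q) / 1000
dG = -9.0 + 8.314 * 310 * ln(63.06) / 1000
dG = 1.6807 kJ/mol

1.6807 kJ/mol


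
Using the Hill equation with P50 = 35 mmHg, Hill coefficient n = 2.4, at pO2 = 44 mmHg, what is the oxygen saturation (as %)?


Y = pO2^n / (P50^n + pO2^n)
Y = 44^2.4 / (35^2.4 + 44^2.4)
Y = 63.4%

63.4%


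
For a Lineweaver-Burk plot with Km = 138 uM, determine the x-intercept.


x-intercept = -1/Km
= -1/138
= -0.0072 1/uM

-0.0072 1/uM


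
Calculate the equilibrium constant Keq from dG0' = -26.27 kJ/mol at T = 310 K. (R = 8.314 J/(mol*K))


Keq = exp(-dG0 * 1000 / (R * T))
Keq = exp(-(-26.27) * 1000 / (8.314 * 310))
Keq = 26706.9544

26706.9544


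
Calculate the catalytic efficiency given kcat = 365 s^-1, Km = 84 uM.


Catalytic efficiency = kcat / Km
= 365 / 84
= 4.3452 uM^-1*s^-1

4.3452 uM^-1*s^-1


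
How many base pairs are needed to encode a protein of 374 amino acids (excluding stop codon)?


Each amino acid = 1 codon = 3 bp
bp = 374 * 3 = 1122 bp

1122 bp


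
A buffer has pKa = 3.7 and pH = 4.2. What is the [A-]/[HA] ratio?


[A-]/[HA] = 10^(pH - pKa)
= 10^(4.2 - 3.7)
= 3.1623

3.1623


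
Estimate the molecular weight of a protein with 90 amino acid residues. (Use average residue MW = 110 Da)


MW = n_residues * 110 Da
MW = 90 * 110
MW = 9900 Da

9900 Da


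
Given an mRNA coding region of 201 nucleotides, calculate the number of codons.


codons = nucleotides / 3
codons = 201 / 3 = 67

67


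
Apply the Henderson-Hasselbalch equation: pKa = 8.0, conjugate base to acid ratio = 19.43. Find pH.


pH = pKa + log10([A-]/[HA])
pH = 8.0 + log10(19.43)
pH = 9.2885

9.2885


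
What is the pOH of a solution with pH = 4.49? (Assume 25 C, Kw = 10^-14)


pOH = 14 - pH
pOH = 14 - 4.49
pOH = 9.51

9.51


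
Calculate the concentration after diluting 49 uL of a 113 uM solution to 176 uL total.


C2 = C1 * V1 / V2
C2 = 113 * 49 / 176
C2 = 31.4602 uM

31.4602 uM


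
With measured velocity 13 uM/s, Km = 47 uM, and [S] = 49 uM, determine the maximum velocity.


Vmax = v * (Km + [S]) / [S]
Vmax = 13 * (47 + 49) / 49
Vmax = 25.4694 uM/s

25.4694 uM/s


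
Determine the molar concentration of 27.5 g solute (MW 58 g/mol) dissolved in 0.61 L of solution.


C = (mass / MW) / volume
C = (27.5 / 58) / 0.61
C = 0.7773 M

0.7773 M


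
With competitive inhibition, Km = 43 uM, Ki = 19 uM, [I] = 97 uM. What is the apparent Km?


Km_app = Km * (1 + [I]/Ki)
Km_app = 43 * (1 + 97/19)
Km_app = 262.5263 uM

262.5263 uM


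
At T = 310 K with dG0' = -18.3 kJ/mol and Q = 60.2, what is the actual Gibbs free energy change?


dG = dG0' + RT * ln(Q) / 1000
dG = -18.3 + 8.314 * 310 * ln(60.2) / 1000
dG = -7.7389 kJ/mol

-7.7389 kJ/mol


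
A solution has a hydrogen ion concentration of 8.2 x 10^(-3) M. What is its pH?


pH = -log10([H+])
pH = -log10(8.2 x 10^(-3))
pH = 2.0862

2.0862


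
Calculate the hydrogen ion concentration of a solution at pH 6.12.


[H+] = 10^(-pH)
[H+] = 10^(-6.12)
[H+] = 7.586e-07 M

7.586e-07 M


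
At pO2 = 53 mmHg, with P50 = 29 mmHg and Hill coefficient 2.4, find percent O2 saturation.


Y = pO2^n / (P50^n + pO2^n)
Y = 53^2.4 / (29^2.4 + 53^2.4)
Y = 80.96%

80.96%


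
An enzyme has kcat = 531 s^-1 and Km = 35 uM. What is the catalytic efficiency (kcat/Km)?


Catalytic efficiency = kcat / Km
= 531 / 35
= 15.1714 uM^-1*s^-1

15.1714 uM^-1*s^-1


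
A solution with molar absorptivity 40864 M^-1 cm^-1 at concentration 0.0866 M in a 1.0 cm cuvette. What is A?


A = epsilon * c * l
A = 40864 * 0.0866 * 1.0
A = 3538.8224

3538.8224


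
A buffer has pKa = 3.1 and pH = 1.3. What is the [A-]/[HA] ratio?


[A-]/[HA] = 10^(pH - pKa)
= 10^(1.3 - 3.1)
= 0.0158

0.0158


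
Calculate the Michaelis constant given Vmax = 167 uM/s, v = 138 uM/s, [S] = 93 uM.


Km = [S] * (Vmax - v) / v
Km = 93 * (167 - 138) / 138
Km = 19.5435 uM

19.5435 uM


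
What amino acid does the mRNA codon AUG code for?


Standard genetic code lookup.
Codon AUG -> Met (start)

Met (start)


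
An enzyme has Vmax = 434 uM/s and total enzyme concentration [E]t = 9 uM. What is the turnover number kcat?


kcat = Vmax / [E]t
kcat = 434 / 9
kcat = 48.2222 s^-1

48.2222 s^-1


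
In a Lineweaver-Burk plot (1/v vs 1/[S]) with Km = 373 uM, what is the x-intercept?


x-intercept = -1/Km
= -1/373
= -0.0027 1/uM

-0.0027 1/uM


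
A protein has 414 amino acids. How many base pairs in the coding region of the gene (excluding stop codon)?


Each amino acid = 1 codon = 3 bp
bp = 414 * 3 = 1242 bp

1242 bp


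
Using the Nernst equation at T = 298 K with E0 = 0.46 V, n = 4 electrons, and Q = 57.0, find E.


E = E0 - (RT/nF) * ln(Q)
E = 0.46 - (8.314 * 298 / (4 * 96485)) * ln(57.0)
E = 0.434 V

0.434 V


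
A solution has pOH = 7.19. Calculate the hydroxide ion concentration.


[OH-] = 10^(-pOH)
[OH-] = 10^(-7.19)
[OH-] = 6.457e-08 M

6.457e-08 M


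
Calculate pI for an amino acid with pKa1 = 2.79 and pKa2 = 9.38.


pI = (pKa1 + pKa2) / 2
pI = (2.79 + 9.38) / 2
pI = 6.085

6.085


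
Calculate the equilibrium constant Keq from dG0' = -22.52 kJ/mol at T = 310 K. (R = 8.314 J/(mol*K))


Keq = exp(-dG0 * 1000 / (R * T))
Keq = exp(-(-22.52) * 1000 / (8.314 * 310))
Keq = 6233.4847

6233.4847


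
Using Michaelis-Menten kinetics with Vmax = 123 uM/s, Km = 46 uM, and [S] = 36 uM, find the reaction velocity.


v = Vmax * [S] / (Km + [S])
v = 123 * 36 / (46 + 36)
v = 54.0 uM/s

54.0 uM/s


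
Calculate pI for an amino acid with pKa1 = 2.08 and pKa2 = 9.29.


pI = (pKa1 + pKa2) / 2
pI = (2.08 + 9.29) / 2
pI = 5.685

5.685


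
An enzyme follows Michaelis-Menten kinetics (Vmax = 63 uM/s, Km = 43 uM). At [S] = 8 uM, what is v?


v = Vmax * [S] / (Km + [S])
v = 63 * 8 / (43 + 8)
v = 9.8824 uM/s

9.8824 uM/s


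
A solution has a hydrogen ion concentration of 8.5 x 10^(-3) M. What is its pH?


pH = -log10([H+])
pH = -log10(8.5 x 10^(-3))
pH = 2.0706

2.0706


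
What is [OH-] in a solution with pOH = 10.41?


[OH-] = 10^(-pOH)
[OH-] = 10^(-10.41)
[OH-] = 3.890e-11 M

3.890e-11 M


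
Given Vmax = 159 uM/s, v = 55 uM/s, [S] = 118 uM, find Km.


Km = [S] * (Vmax - v) / v
Km = 118 * (159 - 55) / 55
Km = 223.1273 uM

223.1273 uM


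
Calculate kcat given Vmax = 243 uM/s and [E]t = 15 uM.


kcat = Vmax / [E]t
kcat = 243 / 15
kcat = 16.2 s^-1

16.2 s^-1


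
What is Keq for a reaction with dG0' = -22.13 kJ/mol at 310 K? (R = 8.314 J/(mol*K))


Keq = exp(-dG0 * 1000 / (R * T))
Keq = exp(-(-22.13) * 1000 / (8.314 * 310))
Keq = 5358.139

5358.139


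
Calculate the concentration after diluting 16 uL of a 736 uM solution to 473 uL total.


C2 = C1 * V1 / V2
C2 = 736 * 16 / 473
C2 = 24.8964 uM

24.8964 uM


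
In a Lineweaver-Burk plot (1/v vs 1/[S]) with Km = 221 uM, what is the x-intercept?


x-intercept = -1/Km
= -1/221
= -0.0045 1/uM

-0.0045 1/uM


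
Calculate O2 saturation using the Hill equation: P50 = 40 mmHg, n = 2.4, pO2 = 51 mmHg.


Y = pO2^n / (P50^n + pO2^n)
Y = 51^2.4 / (40^2.4 + 51^2.4)
Y = 64.18%

64.18%


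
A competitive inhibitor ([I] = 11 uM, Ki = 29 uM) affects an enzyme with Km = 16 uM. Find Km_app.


Km_app = Km * (1 + [I]/Ki)
Km_app = 16 * (1 + 11/29)
Km_app = 22.069 uM

22.069 uM


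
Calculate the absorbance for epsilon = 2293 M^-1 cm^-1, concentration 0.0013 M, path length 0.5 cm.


A = epsilon * c * l
A = 2293 * 0.0013 * 0.5
A = 1.4904

1.4904


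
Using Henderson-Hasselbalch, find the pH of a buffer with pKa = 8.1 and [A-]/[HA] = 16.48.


pH = pKa + log10([A-]/[HA])
pH = 8.1 + log10(16.48)
pH = 9.317

9.317


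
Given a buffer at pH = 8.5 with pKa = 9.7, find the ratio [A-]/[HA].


[A-]/[HA] = 10^(pH - pKa)
= 10^(8.5 - 9.7)
= 0.0631

0.0631


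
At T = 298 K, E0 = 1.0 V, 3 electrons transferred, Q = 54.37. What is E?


E = E0 - (RT/nF) * ln(Q)
E = 1.0 - (8.314 * 298 / (3 * 96485)) * ln(54.37)
E = 0.9658 V

0.9658 V


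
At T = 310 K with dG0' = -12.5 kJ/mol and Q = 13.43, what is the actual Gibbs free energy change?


dG = dG0' + RT * ln(Q) / 1000
dG = -12.5 + 8.314 * 310 * ln(13.43) / 1000
dG = -5.8054 kJ/mol

-5.8054 kJ/mol


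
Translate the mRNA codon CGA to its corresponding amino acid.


Standard genetic code lookup.
Codon CGA -> Arg

Arg


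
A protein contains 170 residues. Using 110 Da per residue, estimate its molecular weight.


MW = n_residues * 110 Da
MW = 170 * 110
MW = 18700 Da

18700 Da


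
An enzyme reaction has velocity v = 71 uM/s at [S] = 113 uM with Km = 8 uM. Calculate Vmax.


Vmax = v * (Km + [S]) / [S]
Vmax = 71 * (8 + 113) / 113
Vmax = 76.0265 uM/s

76.0265 uM/s


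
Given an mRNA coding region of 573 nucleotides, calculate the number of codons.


codons = nucleotides / 3
codons = 573 / 3 = 191

191


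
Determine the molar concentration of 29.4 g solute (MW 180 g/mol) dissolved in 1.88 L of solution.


C = (mass / MW) / volume
C = (29.4 / 180) / 1.88
C = 0.0869 M

0.0869 M


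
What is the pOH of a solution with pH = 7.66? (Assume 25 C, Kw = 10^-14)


pOH = 14 - pH
pOH = 14 - 7.66
pOH = 6.34

6.34


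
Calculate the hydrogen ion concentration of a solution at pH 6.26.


[H+] = 10^(-pH)
[H+] = 10^(-6.26)
[H+] = 5.495e-07 M

5.495e-07 M


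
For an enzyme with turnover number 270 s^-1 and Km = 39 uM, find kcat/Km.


Catalytic efficiency = kcat / Km
= 270 / 39
= 6.9231 uM^-1*s^-1

6.9231 uM^-1*s^-1


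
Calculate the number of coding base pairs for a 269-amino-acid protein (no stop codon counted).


Each amino acid = 1 codon = 3 bp
bp = 269 * 3 = 807 bp

807 bp


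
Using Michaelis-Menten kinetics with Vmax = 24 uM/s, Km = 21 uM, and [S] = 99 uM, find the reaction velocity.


v = Vmax * [S] / (Km + [S])
v = 24 * 99 / (21 + 99)
v = 19.8 uM/s

19.8 uM/s


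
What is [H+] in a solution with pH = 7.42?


[H+] = 10^(-pH)
[H+] = 10^(-7.42)
[H+] = 3.802e-08 M

3.802e-08 M


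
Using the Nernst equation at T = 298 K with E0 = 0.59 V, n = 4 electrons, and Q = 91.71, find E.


E = E0 - (RT/nF) * ln(Q)
E = 0.59 - (8.314 * 298 / (4 * 96485)) * ln(91.71)
E = 0.561 V

0.561 V


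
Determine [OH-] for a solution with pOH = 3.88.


[OH-] = 10^(-pOH)
[OH-] = 10^(-3.88)
[OH-] = 1.318e-04 M

1.318e-04 M


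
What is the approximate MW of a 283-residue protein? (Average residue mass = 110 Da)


MW = n_residues * 110 Da
MW = 283 * 110
MW = 31130 Da

31130 Da


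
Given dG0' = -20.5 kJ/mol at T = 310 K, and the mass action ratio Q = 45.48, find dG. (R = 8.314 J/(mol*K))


dG = dG0' + RT * ln(Q) / 1000
dG = -20.5 + 8.314 * 310 * ln(45.48) / 1000
dG = -10.6616 kJ/mol

-10.6616 kJ/mol


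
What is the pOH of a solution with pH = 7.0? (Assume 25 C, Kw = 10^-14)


pOH = 14 - pH
pOH = 14 - 7.0
pOH = 7.0

7.0


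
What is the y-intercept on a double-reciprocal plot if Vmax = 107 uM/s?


y-intercept = 1/Vmax
= 1/107
= 0.0093 s/uM

0.0093 s/uM


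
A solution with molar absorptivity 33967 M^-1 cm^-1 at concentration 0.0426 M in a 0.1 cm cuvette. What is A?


A = epsilon * c * l
A = 33967 * 0.0426 * 0.1
A = 144.6994

144.6994


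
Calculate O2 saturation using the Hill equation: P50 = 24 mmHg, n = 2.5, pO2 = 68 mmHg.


Y = pO2^n / (P50^n + pO2^n)
Y = 68^2.5 / (24^2.5 + 68^2.5)
Y = 93.11%

93.11%


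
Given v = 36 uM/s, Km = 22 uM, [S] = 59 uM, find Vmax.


Vmax = v * (Km + [S]) / [S]
Vmax = 36 * (22 + 59) / 59
Vmax = 49.4237 uM/s

49.4237 uM/s


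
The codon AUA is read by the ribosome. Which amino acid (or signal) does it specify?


Standard genetic code lookup.
Codon AUA -> Ile

Ile


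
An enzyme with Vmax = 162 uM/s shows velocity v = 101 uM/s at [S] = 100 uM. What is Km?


Km = [S] * (Vmax - v) / v
Km = 100 * (162 - 101) / 101
Km = 60.396 uM

60.396 uM


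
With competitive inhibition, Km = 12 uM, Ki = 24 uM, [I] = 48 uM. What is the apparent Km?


Km_app = Km * (1 + [I]/Ki)
Km_app = 12 * (1 + 48/24)
Km_app = 36.0 uM

36.0 uM


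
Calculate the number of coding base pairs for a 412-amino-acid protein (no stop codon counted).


Each amino acid = 1 codon = 3 bp
bp = 412 * 3 = 1236 bp

1236 bp


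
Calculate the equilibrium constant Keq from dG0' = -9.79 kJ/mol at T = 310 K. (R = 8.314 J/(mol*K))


Keq = exp(-dG0 * 1000 / (R * T))
Keq = exp(-(-9.79) * 1000 / (8.314 * 310))
Keq = 44.6337

44.6337


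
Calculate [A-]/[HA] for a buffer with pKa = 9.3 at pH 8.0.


[A-]/[HA] = 10^(pH - pKa)
= 10^(8.0 - 9.3)
= 0.0501

0.0501


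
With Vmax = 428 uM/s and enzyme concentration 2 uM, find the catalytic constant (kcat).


kcat = Vmax / [E]t
kcat = 428 / 2
kcat = 214.0 s^-1

214.0 s^-1


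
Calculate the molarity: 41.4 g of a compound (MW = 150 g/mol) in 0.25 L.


C = (mass / MW) / volume
C = (41.4 / 150) / 0.25
C = 1.104 M

1.104 M


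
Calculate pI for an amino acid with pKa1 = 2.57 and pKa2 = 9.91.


pI = (pKa1 + pKa2) / 2
pI = (2.57 + 9.91) / 2
pI = 6.24

6.24


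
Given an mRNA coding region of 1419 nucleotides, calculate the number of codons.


codons = nucleotides / 3
codons = 1419 / 3 = 473

473


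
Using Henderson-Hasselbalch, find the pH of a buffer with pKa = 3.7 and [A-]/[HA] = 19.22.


pH = pKa + log10([A-]/[HA])
pH = 3.7 + log10(19.22)
pH = 4.9838

4.9838


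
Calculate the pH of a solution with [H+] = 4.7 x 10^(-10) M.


pH = -log10([H+])
pH = -log10(4.7 x 10^(-10))
pH = 9.3279

9.3279


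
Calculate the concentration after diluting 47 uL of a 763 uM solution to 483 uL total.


C2 = C1 * V1 / V2
C2 = 763 * 47 / 483
C2 = 74.2464 uM

74.2464 uM


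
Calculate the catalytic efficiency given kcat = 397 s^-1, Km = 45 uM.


Catalytic efficiency = kcat / Km
= 397 / 45
= 8.8222 uM^-1*s^-1

8.8222 uM^-1*s^-1


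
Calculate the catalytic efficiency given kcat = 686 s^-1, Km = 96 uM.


Catalytic efficiency = kcat / Km
= 686 / 96
= 7.1458 uM^-1*s^-1

7.1458 uM^-1*s^-1


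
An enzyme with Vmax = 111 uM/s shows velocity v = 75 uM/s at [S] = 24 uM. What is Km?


Km = [S] * (Vmax - v) / v
Km = 24 * (111 - 75) / 75
Km = 11.52 uM

11.52 uM


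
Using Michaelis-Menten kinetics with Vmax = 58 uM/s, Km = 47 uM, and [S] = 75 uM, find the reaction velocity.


v = Vmax * [S] / (Km + [S])
v = 58 * 75 / (47 + 75)
v = 35.6557 uM/s

35.6557 uM/s


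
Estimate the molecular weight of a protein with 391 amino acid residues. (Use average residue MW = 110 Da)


MW = n_residues * 110 Da
MW = 391 * 110
MW = 43010 Da

43010 Da


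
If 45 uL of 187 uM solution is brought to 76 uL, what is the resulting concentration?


C2 = C1 * V1 / V2
C2 = 187 * 45 / 76
C2 = 110.7237 uM

110.7237 uM


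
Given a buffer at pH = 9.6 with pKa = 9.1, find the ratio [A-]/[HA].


[A-]/[HA] = 10^(pH - pKa)
= 10^(9.6 - 9.1)
= 3.1623

3.1623


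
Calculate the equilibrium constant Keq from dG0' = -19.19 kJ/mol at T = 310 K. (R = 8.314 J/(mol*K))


Keq = exp(-dG0 * 1000 / (R * T))
Keq = exp(-(-19.19) * 1000 / (8.314 * 310))
Keq = 1712.4169

1712.4169


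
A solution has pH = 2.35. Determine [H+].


[H+] = 10^(-pH)
[H+] = 10^(-2.35)
[H+] = 0.0045 M

0.0045 M


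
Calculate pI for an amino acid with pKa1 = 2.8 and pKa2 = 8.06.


pI = (pKa1 + pKa2) / 2
pI = (2.8 + 8.06) / 2
pI = 5.43

5.43


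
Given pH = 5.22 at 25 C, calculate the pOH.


pOH = 14 - pH
pOH = 14 - 5.22
pOH = 8.78

8.78


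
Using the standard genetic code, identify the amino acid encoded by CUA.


Standard genetic code lookup.
Codon CUA -> Leu

Leu


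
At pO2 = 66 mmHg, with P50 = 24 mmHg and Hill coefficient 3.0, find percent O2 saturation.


Y = pO2^n / (P50^n + pO2^n)
Y = 66^3.0 / (24^3.0 + 66^3.0)
Y = 95.41%

95.41%


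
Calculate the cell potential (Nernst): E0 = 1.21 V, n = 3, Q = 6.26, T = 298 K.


E = E0 - (RT/nF) * ln(Q)
E = 1.21 - (8.314 * 298 / (3 * 96485)) * ln(6.26)
E = 1.1943 V

1.1943 V


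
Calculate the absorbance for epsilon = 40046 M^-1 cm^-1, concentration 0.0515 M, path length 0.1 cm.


A = epsilon * c * l
A = 40046 * 0.0515 * 0.1
A = 206.2369

206.2369


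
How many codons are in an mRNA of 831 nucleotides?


codons = nucleotides / 3
codons = 831 / 3 = 277

277


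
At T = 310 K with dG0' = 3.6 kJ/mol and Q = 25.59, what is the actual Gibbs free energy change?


dG = dG0' + RT * ln(Q) / 1000
dG = 3.6 + 8.314 * 310 * ln(25.59) / 1000
dG = 11.9563 kJ/mol

11.9563 kJ/mol


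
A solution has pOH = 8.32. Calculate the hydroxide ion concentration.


[OH-] = 10^(-pOH)
[OH-] = 10^(-8.32)
[OH-] = 4.786e-09 M

4.786e-09 M


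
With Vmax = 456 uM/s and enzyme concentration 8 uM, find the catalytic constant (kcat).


kcat = Vmax / [E]t
kcat = 456 / 8
kcat = 57.0 s^-1

57.0 s^-1


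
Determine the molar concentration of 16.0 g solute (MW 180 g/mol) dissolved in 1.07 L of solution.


C = (mass / MW) / volume
C = (16.0 / 180) / 1.07
C = 0.0831 M

0.0831 M


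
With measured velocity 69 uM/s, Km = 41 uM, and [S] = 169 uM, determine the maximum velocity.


Vmax = v * (Km + [S]) / [S]
Vmax = 69 * (41 + 169) / 169
Vmax = 85.7396 uM/s

85.7396 uM/s


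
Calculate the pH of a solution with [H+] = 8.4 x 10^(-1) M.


pH = -log10([H+])
pH = -log10(8.4 x 10^(-1))
pH = 0.0757

0.0757


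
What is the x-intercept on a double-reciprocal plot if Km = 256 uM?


x-intercept = -1/Km
= -1/256
= -0.0039 1/uM

-0.0039 1/uM


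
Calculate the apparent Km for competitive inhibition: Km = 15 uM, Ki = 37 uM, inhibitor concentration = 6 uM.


Km_app = Km * (1 + [I]/Ki)
Km_app = 15 * (1 + 6/37)
Km_app = 17.4324 uM

17.4324 uM


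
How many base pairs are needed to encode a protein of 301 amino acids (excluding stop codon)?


Each amino acid = 1 codon = 3 bp
bp = 301 * 3 = 903 bp

903 bp


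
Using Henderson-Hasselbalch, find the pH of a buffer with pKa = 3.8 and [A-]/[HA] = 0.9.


pH = pKa + log10([A-]/[HA])
pH = 3.8 + log10(0.9)
pH = 3.7542

3.7542


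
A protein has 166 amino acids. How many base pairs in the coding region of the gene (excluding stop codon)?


Each amino acid = 1 codon = 3 bp
bp = 166 * 3 = 498 bp

498 bp


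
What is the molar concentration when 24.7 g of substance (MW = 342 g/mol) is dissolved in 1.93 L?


C = (mass / MW) / volume
C = (24.7 / 342) / 1.93
C = 0.0374 M

0.0374 M


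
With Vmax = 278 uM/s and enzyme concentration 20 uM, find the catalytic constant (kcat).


kcat = Vmax / [E]t
kcat = 278 / 20
kcat = 13.9 s^-1

13.9 s^-1


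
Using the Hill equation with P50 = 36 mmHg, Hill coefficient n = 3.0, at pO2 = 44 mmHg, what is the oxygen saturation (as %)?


Y = pO2^n / (P50^n + pO2^n)
Y = 44^3.0 / (36^3.0 + 44^3.0)
Y = 64.61%

64.61%


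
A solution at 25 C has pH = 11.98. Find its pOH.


pOH = 14 - pH
pOH = 14 - 11.98
pOH = 2.02

2.02


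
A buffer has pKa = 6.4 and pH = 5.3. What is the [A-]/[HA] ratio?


[A-]/[HA] = 10^(pH - pKa)
= 10^(5.3 - 6.4)
= 0.0794

0.0794


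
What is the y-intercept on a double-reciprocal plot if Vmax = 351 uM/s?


y-intercept = 1/Vmax
= 1/351
= 0.0028 s/uM

0.0028 s/uM


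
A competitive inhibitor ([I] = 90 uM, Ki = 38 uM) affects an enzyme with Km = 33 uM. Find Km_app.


Km_app = Km * (1 + [I]/Ki)
Km_app = 33 * (1 + 90/38)
Km_app = 111.1579 uM

111.1579 uM


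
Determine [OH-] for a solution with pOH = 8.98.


[OH-] = 10^(-pOH)
[OH-] = 10^(-8.98)
[OH-] = 1.047e-09 M

1.047e-09 M


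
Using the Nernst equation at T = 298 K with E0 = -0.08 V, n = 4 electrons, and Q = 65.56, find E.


E = E0 - (RT/nF) * ln(Q)
E = -0.08 - (8.314 * 298 / (4 * 96485)) * ln(65.56)
E = -0.1069 V

-0.1069 V


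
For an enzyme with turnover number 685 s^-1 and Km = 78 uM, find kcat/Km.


Catalytic efficiency = kcat / Km
= 685 / 78
= 8.7821 uM^-1*s^-1

8.7821 uM^-1*s^-1


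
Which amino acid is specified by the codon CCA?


Standard genetic code lookup.
Codon CCA -> Pro

Pro


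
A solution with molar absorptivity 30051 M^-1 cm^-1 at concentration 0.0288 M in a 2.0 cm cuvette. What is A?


A = epsilon * c * l
A = 30051 * 0.0288 * 2.0
A = 1730.9376

1730.9376


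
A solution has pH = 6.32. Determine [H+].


[H+] = 10^(-pH)
[H+] = 10^(-6.32)
[H+] = 4.786e-07 M

4.786e-07 M


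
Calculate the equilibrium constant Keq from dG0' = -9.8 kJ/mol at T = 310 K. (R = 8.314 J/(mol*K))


Keq = exp(-dG0 * 1000 / (R * T))
Keq = exp(-(-9.8) * 1000 / (8.314 * 310))
Keq = 44.8072

44.8072


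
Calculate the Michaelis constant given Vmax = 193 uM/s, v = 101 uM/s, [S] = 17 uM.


Km = [S] * (Vmax - v) / v
Km = 17 * (193 - 101) / 101
Km = 15.4851 uM

15.4851 uM


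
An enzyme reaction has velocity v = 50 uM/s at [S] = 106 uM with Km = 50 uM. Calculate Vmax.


Vmax = v * (Km + [S]) / [S]
Vmax = 50 * (50 + 106) / 106
Vmax = 73.5849 uM/s

73.5849 uM/s


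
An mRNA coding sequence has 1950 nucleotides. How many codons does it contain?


codons = nucleotides / 3
codons = 1950 / 3 = 650

650


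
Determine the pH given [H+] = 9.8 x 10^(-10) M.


pH = -log10([H+])
pH = -log10(9.8 x 10^(-10))
pH = 9.0088

9.0088


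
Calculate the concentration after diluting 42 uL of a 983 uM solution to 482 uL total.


C2 = C1 * V1 / V2
C2 = 983 * 42 / 482
C2 = 85.6556 uM

85.6556 uM


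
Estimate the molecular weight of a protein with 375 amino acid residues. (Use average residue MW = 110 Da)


MW = n_residues * 110 Da
MW = 375 * 110
MW = 41250 Da

41250 Da


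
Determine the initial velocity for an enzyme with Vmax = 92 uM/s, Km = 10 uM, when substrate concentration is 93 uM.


v = Vmax * [S] / (Km + [S])
v = 92 * 93 / (10 + 93)
v = 83.068 uM/s

83.068 uM/s


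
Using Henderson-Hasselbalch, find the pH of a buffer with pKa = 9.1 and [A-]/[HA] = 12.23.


pH = pKa + log10([A-]/[HA])
pH = 9.1 + log10(12.23)
pH = 10.1874

10.1874


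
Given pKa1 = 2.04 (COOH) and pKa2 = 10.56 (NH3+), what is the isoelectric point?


pI = (pKa1 + pKa2) / 2
pI = (2.04 + 10.56) / 2
pI = 6.3

6.3


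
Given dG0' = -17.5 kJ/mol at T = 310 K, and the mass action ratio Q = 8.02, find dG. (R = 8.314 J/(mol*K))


dG = dG0' + RT * ln(Q) / 1000
dG = -17.5 + 8.314 * 310 * ln(8.02) / 1000
dG = -12.1341 kJ/mol

-12.1341 kJ/mol


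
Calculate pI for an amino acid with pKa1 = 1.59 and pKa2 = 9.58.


pI = (pKa1 + pKa2) / 2
pI = (1.59 + 9.58) / 2
pI = 5.585

5.585


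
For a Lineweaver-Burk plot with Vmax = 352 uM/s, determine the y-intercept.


y-intercept = 1/Vmax
= 1/352
= 0.0028 s/uM

0.0028 s/uM


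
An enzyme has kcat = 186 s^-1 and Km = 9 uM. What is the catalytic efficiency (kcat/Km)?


Catalytic efficiency = kcat / Km
= 186 / 9
= 20.6667 uM^-1*s^-1

20.6667 uM^-1*s^-1


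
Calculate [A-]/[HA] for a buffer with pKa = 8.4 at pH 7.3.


[A-]/[HA] = 10^(pH - pKa)
= 10^(7.3 - 8.4)
= 0.0794

0.0794


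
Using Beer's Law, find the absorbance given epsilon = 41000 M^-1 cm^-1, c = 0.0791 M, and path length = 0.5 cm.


A = epsilon * c * l
A = 41000 * 0.0791 * 0.5
A = 1621.55

1621.55


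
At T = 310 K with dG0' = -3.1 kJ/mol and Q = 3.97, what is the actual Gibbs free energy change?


dG = dG0' + RT * ln(Q) / 1000
dG = -3.1 + 8.314 * 310 * ln(3.97) / 1000
dG = 0.4535 kJ/mol

0.4535 kJ/mol


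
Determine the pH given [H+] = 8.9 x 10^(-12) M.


pH = -log10([H+])
pH = -log10(8.9 x 10^(-12))
pH = 11.0506

11.0506


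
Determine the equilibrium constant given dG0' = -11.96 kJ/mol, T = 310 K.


Keq = exp(-dG0 * 1000 / (R * T))
Keq = exp(-(-11.96) * 1000 / (8.314 * 310))
Keq = 103.5903

103.5903


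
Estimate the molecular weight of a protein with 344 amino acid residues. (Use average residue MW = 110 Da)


MW = n_residues * 110 Da
MW = 344 * 110
MW = 37840 Da

37840 Da


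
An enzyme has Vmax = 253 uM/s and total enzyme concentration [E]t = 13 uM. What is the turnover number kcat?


kcat = Vmax / [E]t
kcat = 253 / 13
kcat = 19.4615 s^-1

19.4615 s^-1


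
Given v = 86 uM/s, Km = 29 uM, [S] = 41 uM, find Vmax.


Vmax = v * (Km + [S]) / [S]
Vmax = 86 * (29 + 41) / 41
Vmax = 146.8293 uM/s

146.8293 uM/s


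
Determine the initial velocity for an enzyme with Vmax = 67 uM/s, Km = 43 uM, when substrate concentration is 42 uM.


v = Vmax * [S] / (Km + [S])
v = 67 * 42 / (43 + 42)
v = 33.1059 uM/s

33.1059 uM/s


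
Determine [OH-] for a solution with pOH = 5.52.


[OH-] = 10^(-pOH)
[OH-] = 10^(-5.52)
[OH-] = 3.020e-06 M

3.020e-06 M


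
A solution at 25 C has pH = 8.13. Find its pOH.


pOH = 14 - pH
pOH = 14 - 8.13
pOH = 5.87

5.87


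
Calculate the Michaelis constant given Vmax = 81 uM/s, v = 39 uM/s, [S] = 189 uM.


Km = [S] * (Vmax - v) / v
Km = 189 * (81 - 39) / 39
Km = 203.5385 uM

203.5385 uM


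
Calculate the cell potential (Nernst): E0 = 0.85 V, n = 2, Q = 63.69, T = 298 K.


E = E0 - (RT/nF) * ln(Q)
E = 0.85 - (8.314 * 298 / (2 * 96485)) * ln(63.69)
E = 0.7967 V

0.7967 V


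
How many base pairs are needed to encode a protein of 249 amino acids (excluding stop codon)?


Each amino acid = 1 codon = 3 bp
bp = 249 * 3 = 747 bp

747 bp


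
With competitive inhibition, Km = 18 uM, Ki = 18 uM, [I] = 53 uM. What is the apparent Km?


Km_app = Km * (1 + [I]/Ki)
Km_app = 18 * (1 + 53/18)
Km_app = 71.0 uM

71.0 uM


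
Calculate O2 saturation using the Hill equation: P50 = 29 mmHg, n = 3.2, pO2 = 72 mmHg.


Y = pO2^n / (P50^n + pO2^n)
Y = 72^3.2 / (29^3.2 + 72^3.2)
Y = 94.83%

94.83%


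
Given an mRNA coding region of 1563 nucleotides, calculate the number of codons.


codons = nucleotides / 3
codons = 1563 / 3 = 521

521


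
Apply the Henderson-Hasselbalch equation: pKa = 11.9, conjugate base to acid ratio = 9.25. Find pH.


pH = pKa + log10([A-]/[HA])
pH = 11.9 + log10(9.25)
pH = 12.8661

12.8661


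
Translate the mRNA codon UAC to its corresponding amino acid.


Standard genetic code lookup.
Codon UAC -> Tyr

Tyr


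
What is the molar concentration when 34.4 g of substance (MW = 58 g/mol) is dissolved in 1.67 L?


C = (mass / MW) / volume
C = (34.4 / 58) / 1.67
C = 0.3552 M

0.3552 M


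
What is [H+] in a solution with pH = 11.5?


[H+] = 10^(-pH)
[H+] = 10^(-11.5)
[H+] = 3.162e-12 M

3.162e-12 M


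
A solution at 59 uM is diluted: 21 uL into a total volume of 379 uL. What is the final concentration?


C2 = C1 * V1 / V2
C2 = 59 * 21 / 379
C2 = 3.2691 uM

3.2691 uM


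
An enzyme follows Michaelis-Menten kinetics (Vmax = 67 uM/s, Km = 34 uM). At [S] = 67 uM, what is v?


v = Vmax * [S] / (Km + [S])
v = 67 * 67 / (34 + 67)
v = 44.4455 uM/s

44.4455 uM/s


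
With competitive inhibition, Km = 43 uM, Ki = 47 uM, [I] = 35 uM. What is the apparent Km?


Km_app = Km * (1 + [I]/Ki)
Km_app = 43 * (1 + 35/47)
Km_app = 75.0213 uM

75.0213 uM


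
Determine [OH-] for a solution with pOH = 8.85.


[OH-] = 10^(-pOH)
[OH-] = 10^(-8.85)
[OH-] = 1.413e-09 M

1.413e-09 M


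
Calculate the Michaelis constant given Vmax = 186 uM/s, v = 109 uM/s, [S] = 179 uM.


Km = [S] * (Vmax - v) / v
Km = 179 * (186 - 109) / 109
Km = 126.4495 uM

126.4495 uM


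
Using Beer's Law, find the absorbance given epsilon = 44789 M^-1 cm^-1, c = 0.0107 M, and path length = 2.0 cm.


A = epsilon * c * l
A = 44789 * 0.0107 * 2.0
A = 958.4846

958.4846


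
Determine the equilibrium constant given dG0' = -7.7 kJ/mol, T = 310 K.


Keq = exp(-dG0 * 1000 / (R * T))
Keq = exp(-(-7.7) * 1000 / (8.314 * 310))
Keq = 19.8375

19.8375


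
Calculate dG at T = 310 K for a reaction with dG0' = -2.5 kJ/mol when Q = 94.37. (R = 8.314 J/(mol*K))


dG = dG0' + RT * ln(Q) / 1000
dG = -2.5 + 8.314 * 310 * ln(94.37) / 1000
dG = 9.2197 kJ/mol

9.2197 kJ/mol


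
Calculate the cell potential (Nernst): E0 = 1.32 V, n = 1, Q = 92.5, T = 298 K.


E = E0 - (RT/nF) * ln(Q)
E = 1.32 - (8.314 * 298 / (1 * 96485)) * ln(92.5)
E = 1.2037 V

1.2037 V


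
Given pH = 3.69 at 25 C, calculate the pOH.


pOH = 14 - pH
pOH = 14 - 3.69
pOH = 10.31

10.31


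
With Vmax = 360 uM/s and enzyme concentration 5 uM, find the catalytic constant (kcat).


kcat = Vmax / [E]t
kcat = 360 / 5
kcat = 72.0 s^-1

72.0 s^-1


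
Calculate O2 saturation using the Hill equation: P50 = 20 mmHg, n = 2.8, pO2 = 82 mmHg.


Y = pO2^n / (P50^n + pO2^n)
Y = 82^2.8 / (20^2.8 + 82^2.8)
Y = 98.11%

98.11%


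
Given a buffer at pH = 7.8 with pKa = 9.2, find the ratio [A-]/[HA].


[A-]/[HA] = 10^(pH - pKa)
= 10^(7.8 - 9.2)
= 0.0398

0.0398


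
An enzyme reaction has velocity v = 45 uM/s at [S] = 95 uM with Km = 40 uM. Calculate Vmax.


Vmax = v * (Km + [S]) / [S]
Vmax = 45 * (40 + 95) / 95
Vmax = 63.9474 uM/s

63.9474 uM/s


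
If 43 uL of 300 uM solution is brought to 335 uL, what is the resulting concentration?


C2 = C1 * V1 / V2
C2 = 300 * 43 / 335
C2 = 38.5075 uM

38.5075 uM


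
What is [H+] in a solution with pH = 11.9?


[H+] = 10^(-pH)
[H+] = 10^(-11.9)
[H+] = 1.259e-12 M

1.259e-12 M


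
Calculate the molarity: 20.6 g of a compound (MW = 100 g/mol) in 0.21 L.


C = (mass / MW) / volume
C = (20.6 / 100) / 0.21
C = 0.981 M

0.981 M
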